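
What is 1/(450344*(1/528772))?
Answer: 132193/112586 ≈ 1.1742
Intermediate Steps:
1/(450344*(1/528772)) = (1/450344)*528772 = 132193/112586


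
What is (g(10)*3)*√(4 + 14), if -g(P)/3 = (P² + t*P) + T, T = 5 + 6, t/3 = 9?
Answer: -10287*√2 ≈ -14548.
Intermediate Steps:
t = 27 (t = 3*9 = 27)
T = 11
g(P) = -33 - 81*P - 3*P² (g(P) = -3*((P² + 27*P) + 11) = -3*(11 + P² + 27*P) = -33 - 81*P - 3*P²)
(g(10)*3)*√(4 + 14) = ((-33 - 81*10 - 3*10²)*3)*√(4 + 14) = ((-33 - 810 - 3*100)*3)*√18 = ((-33 - 810 - 300)*3)*(3*√2) = (-1143*3)*(3*√2) = -10287*√2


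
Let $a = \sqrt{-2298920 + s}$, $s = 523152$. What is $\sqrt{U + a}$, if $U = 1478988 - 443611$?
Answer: $\sqrt{1035377 + 2 i \sqrt{443942}} \approx 1017.5 + 0.655 i$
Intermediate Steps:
$U = 1035377$
$a = 2 i \sqrt{443942}$ ($a = \sqrt{-2298920 + 523152} = \sqrt{-1775768} = 2 i \sqrt{443942} \approx 1332.6 i$)
$\sqrt{U + a} = \sqrt{1035377 + 2 i \sqrt{443942}}$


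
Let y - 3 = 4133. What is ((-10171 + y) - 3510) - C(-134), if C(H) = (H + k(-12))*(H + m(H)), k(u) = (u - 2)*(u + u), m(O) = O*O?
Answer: -3609589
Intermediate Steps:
y = 4136 (y = 3 + 4133 = 4136)
m(O) = O²
k(u) = 2*u*(-2 + u) (k(u) = (-2 + u)*(2*u) = 2*u*(-2 + u))
C(H) = (336 + H)*(H + H²) (C(H) = (H + 2*(-12)*(-2 - 12))*(H + H²) = (H + 2*(-12)*(-14))*(H + H²) = (H + 336)*(H + H²) = (336 + H)*(H + H²))
((-10171 + y) - 3510) - C(-134) = ((-10171 + 4136) - 3510) - (-134)*(336 + (-134)² + 337*(-134)) = (-6035 - 3510) - (-134)*(336 + 17956 - 45158) = -9545 - (-134)*(-26866) = -9545 - 1*3600044 = -9545 - 3600044 = -3609589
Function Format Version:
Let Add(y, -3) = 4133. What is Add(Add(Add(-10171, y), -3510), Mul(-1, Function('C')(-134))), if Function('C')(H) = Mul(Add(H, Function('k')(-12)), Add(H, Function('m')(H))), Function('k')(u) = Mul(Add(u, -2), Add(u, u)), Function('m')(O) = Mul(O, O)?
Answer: -3609589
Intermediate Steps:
y = 4136 (y = Add(3, 4133) = 4136)
Function('m')(O) = Pow(O, 2)
Function('k')(u) = Mul(2, u, Add(-2, u)) (Function('k')(u) = Mul(Add(-2, u), Mul(2, u)) = Mul(2, u, Add(-2, u)))
Function('C')(H) = Mul(Add(336, H), Add(H, Pow(H, 2))) (Function('C')(H) = Mul(Add(H, Mul(2, -12, Add(-2, -12))), Add(H, Pow(H, 2))) = Mul(Add(H, Mul(2, -12, -14)), Add(H, Pow(H, 2))) = Mul(Add(H, 336), Add(H, Pow(H, 2))) = Mul(Add(336, H), Add(H, Pow(H, 2))))
Add(Add(Add(-10171, y), -3510), Mul(-1, Function('C')(-134))) = Add(Add(Add(-10171, 4136), -3510), Mul(-1, Mul(-134, Add(336, Pow(-134, 2), Mul(337, -134))))) = Add(Add(-6035, -3510), Mul(-1, Mul(-134, Add(336, 17956, -45158)))) = Add(-9545, Mul(-1, Mul(-134, -26866))) = Add(-9545, Mul(-1, 3600044)) = Add(-9545, -3600044) = -3609589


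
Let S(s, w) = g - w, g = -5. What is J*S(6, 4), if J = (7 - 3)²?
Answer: -144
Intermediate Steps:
S(s, w) = -5 - w
J = 16 (J = 4² = 16)
J*S(6, 4) = 16*(-5 - 1*4) = 16*(-5 - 4) = 16*(-9) = -144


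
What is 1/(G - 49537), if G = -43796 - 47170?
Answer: -1/140503 ≈ -7.1173e-6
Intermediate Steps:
G = -90966
1/(G - 49537) = 1/(-90966 - 49537) = 1/(-140503) = -1/140503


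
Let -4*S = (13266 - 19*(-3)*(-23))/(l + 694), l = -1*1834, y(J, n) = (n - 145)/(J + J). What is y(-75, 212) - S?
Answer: -69959/22800 ≈ -3.0684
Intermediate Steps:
y(J, n) = (-145 + n)/(2*J) (y(J, n) = (-145 + n)/((2*J)) = (-145 + n)*(1/(2*J)) = (-145 + n)/(2*J))
l = -1834
S = 797/304 (S = -(13266 - 19*(-3)*(-23))/(4*(-1834 + 694)) = -(13266 + 57*(-23))/(4*(-1140)) = -(13266 - 1311)*(-1)/(4*1140) = -11955*(-1)/(4*1140) = -1/4*(-797/76) = 797/304 ≈ 2.6217)
y(-75, 212) - S = (1/2)*(-145 + 212)/(-75) - 1*797/304 = (1/2)*(-1/75)*67 - 797/304 = -67/150 - 797/304 = -69959/22800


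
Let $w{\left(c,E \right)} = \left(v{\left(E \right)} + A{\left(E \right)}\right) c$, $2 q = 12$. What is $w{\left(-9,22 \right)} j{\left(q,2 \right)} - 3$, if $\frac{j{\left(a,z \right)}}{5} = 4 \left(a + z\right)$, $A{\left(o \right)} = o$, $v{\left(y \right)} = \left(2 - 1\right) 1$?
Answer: $-33123$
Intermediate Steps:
$v{\left(y \right)} = 1$ ($v{\left(y \right)} = 1 \cdot 1 = 1$)
$q = 6$ ($q = \frac{1}{2} \cdot 12 = 6$)
$j{\left(a,z \right)} = 20 a + 20 z$ ($j{\left(a,z \right)} = 5 \cdot 4 \left(a + z\right) = 5 \left(4 a + 4 z\right) = 20 a + 20 z$)
$w{\left(c,E \right)} = c \left(1 + E\right)$ ($w{\left(c,E \right)} = \left(1 + E\right) c = c \left(1 + E\right)$)
$w{\left(-9,22 \right)} j{\left(q,2 \right)} - 3 = - 9 \left(1 + 22\right) \left(20 \cdot 6 + 20 \cdot 2\right) - 3 = \left(-9\right) 23 \left(120 + 40\right) - 3 = \left(-207\right) 160 - 3 = -33120 - 3 = -33123$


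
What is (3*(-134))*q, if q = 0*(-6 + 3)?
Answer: 0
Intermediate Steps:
q = 0 (q = 0*(-3) = 0)
(3*(-134))*q = (3*(-134))*0 = -402*0 = 0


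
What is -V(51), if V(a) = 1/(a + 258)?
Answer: -1/309 ≈ -0.0032362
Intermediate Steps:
V(a) = 1/(258 + a)
-V(51) = -1/(258 + 51) = -1/309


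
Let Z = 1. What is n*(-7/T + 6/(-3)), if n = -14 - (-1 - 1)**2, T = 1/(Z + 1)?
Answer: 288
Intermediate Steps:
T = 1/2 (T = 1/(1 + 1) = 1/2 ≈ 0.50000)
n = -18 (n = -14 - 1*(-2)**2 = -14 - 1*4 = -14 - 4 = -18)
n*(-7/T + 6/(-3)) = -18*(-7/1/2 + 6/(-3)) = -18*(-7*2 + 6*(-1/3)) = -18*(-14 - 2) = -18*(-16) = 288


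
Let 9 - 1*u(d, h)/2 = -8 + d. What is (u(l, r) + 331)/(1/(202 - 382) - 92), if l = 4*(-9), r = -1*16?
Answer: -78660/16561 ≈ -4.7497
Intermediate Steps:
r = -16
l = -36
u(d, h) = 34 - 2*d (u(d, h) = 18 - 2*(-8 + d) = 18 + (16 - 2*d) = 34 - 2*d)
(u(l, r) + 331)/(1/(202 - 382) - 92) = ((34 - 2*(-36)) + 331)/(1/(202 - 382) - 92) = ((34 + 72) + 331)/(1/(-180) - 92) = (106 + 331)/(-1/180 - 92) = 437/(-16561/180) = 437*(-180/16561) = -78660/16561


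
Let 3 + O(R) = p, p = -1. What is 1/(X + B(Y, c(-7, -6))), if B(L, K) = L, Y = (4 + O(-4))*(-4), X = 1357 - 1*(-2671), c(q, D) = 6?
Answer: 1/4028 ≈ 0.00024826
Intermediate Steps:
O(R) = -4 (O(R) = -3 - 1 = -4)
X = 4028 (X = 1357 + 2671 = 4028)
Y = 0 (Y = (4 - 4)*(-4) = 0*(-4) = 0)
1/(X + B(Y, c(-7, -6))) = 1/(4028 + 0) = 1/4028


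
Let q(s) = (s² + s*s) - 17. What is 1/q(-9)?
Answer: 1/145 ≈ 0.0068966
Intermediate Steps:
q(s) = -17 + 2*s² (q(s) = (s² + s²) - 17 = 2*s² - 17 = -17 + 2*s²)
1/q(-9) = 1/(-17 + 2*(-9)²) = 1/(-17 + 2*81) = 1/(-17 + 162) = 1/145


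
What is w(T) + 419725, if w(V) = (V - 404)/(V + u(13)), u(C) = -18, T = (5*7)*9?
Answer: 124658236/297 ≈ 4.1972e+5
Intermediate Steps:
T = 315 (T = 35*9 = 315)
w(V) = (-404 + V)/(-18 + V) (w(V) = (V - 404)/(V - 18) = (-404 + V)/(-18 + V))
w(T) + 419725 = (-404 + 315)/(-18 + 315) + 419725 = -89/297 + 419725 = 124658236/297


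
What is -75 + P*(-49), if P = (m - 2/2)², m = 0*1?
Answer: -124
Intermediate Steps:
m = 0
P = 1 (P = (0 - 2/2)² = (0 - 2*½)² = (0 - 1)² = (-1)² = 1)
-75 + P*(-49) = -75 + 1*(-49) = -75 - 49 = -124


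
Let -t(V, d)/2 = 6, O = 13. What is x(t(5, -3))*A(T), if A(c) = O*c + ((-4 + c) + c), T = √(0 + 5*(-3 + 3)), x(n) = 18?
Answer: -72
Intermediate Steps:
t(V, d) = -12 (t(V, d) = -2*6 = -12)
T = 0 (T = √(0 + 5*0) = √(0 + 0) = √0 = 0)
A(c) = -4 + 15*c (A(c) = 13*c + ((-4 + c) + c) = 13*c + (-4 + 2*c) = -4 + 15*c)
x(t(5, -3))*A(T) = 18*(-4 + 15*0) = 18*(-4 + 0) = 18*(-4) = -72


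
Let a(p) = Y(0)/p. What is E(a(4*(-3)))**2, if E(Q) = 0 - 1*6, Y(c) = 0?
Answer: 36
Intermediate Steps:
a(p) = 0 (a(p) = 0/p = 0)
E(Q) = -6 (E(Q) = 0 - 6 = -6)
E(a(4*(-3)))**2 = (-6)**2 = 36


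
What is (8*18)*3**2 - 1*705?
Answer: 591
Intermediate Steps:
(8*18)*3**2 - 1*705 = 144*9 - 705 = 1296 - 705 = 591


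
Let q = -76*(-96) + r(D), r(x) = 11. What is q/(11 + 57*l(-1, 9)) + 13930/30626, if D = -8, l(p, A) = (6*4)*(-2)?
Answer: -92912466/41727925 ≈ -2.2266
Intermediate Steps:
l(p, A) = -48 (l(p, A) = 24*(-2) = -48)
q = 7307 (q = -76*(-96) + 11 = 7296 + 11 = 7307)
q/(11 + 57*l(-1, 9)) + 13930/30626 = 7307/(11 + 57*(-48)) + 13930/30626 = 7307/(11 - 2736) + 13930*(1/30626) = 7307/(-2725) + 6965/15313 = 7307*(-1/2725) + 6965/15313 = -7307/2725 + 6965/15313 = -92912466/41727925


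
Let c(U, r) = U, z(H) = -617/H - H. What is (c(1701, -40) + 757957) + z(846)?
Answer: 641954335/846 ≈ 7.5881e+5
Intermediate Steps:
z(H) = -H - 617/H
(c(1701, -40) + 757957) + z(846) = (1701 + 757957) + (-1*846 - 617/846) = 759658 + (-846 - 617*1/846) = 759658 + (-846 - 617/846) = 759658 - 716333/846 = 641954335/846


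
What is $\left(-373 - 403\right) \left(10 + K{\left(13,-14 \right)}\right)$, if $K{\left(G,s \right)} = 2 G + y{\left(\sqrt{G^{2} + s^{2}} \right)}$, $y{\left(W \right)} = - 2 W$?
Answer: $-27936 + 1552 \sqrt{365} \approx 1714.9$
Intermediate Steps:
$K{\left(G,s \right)} = - 2 \sqrt{G^{2} + s^{2}} + 2 G$ ($K{\left(G,s \right)} = 2 G - 2 \sqrt{G^{2} + s^{2}} = - 2 \sqrt{G^{2} + s^{2}} + 2 G$)
$\left(-373 - 403\right) \left(10 + K{\left(13,-14 \right)}\right) = \left(-373 - 403\right) \left(10 + \left(- 2 \sqrt{13^{2} + \left(-14\right)^{2}} + 2 \cdot 13\right)\right) = - 776 \left(10 + \left(- 2 \sqrt{169 + 196} + 26\right)\right) = - 776 \left(10 + \left(- 2 \sqrt{365} + 26\right)\right) = - 776 \left(10 + \left(26 - 2 \sqrt{365}\right)\right) = - 776 \left(36 - 2 \sqrt{365}\right) = -27936 + 1552 \sqrt{365}$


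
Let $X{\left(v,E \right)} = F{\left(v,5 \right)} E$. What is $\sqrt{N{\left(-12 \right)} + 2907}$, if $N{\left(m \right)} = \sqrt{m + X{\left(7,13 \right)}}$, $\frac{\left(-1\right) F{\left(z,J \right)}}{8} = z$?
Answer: $\sqrt{2907 + 2 i \sqrt{185}} \approx 53.917 + 0.2523 i$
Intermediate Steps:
$F{\left(z,J \right)} = - 8 z$
$X{\left(v,E \right)} = - 8 E v$ ($X{\left(v,E \right)} = - 8 v E = - 8 E v$)
$N{\left(m \right)} = \sqrt{-728 + m}$ ($N{\left(m \right)} = \sqrt{m - 104 \cdot 7} = \sqrt{m - 728} = \sqrt{-728 + m}$)
$\sqrt{N{\left(-12 \right)} + 2907} = \sqrt{\sqrt{-728 - 12} + 2907} = \sqrt{\sqrt{-740} + 2907} = \sqrt{2 i \sqrt{185} + 2907} = \sqrt{2907 + 2 i \sqrt{185}}$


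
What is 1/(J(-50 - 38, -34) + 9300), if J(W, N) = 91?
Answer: 1/9391 ≈ 0.00010648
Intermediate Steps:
1/(J(-50 - 38, -34) + 9300) = 1/(91 + 9300) = 1/9391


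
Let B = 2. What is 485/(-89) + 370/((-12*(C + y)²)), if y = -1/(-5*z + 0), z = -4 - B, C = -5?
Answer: -13528235/2029289 ≈ -6.6665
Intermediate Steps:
z = -6 (z = -4 - 1*2 = -4 - 2 = -6)
y = -1/30 (y = -1/(-5*(-6) + 0) = -1/(30 + 0) = -1/30 ≈ -0.033333)
485/(-89) + 370/((-12*(C + y)²)) = 485/(-89) + 370/((-12*(-5 - 1/30)²)) = 485*(-1/89) + 370/((-12*(-151/30)²)) = -485/89 + 370/((-12*22801/900)) = -485/89 + 370/(-22801/75) = -485/89 + 370*(-75/22801) = -485/89 - 27750/22801 = -13528235/2029289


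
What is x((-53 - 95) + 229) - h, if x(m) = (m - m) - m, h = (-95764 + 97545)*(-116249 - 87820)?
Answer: 363446808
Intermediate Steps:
h = -363446889 (h = 1781*(-204069) = -363446889)
x(m) = -m (x(m) = 0 - m = -m)
x((-53 - 95) + 229) - h = -((-53 - 95) + 229) - 1*(-363446889) = -(-148 + 229) + 363446889 = -1*81 + 363446889 = -81 + 363446889 = 363446808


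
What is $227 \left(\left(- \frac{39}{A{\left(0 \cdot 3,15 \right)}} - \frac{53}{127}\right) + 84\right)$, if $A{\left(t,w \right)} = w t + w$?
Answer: $\frac{11673248}{635} \approx 18383.0$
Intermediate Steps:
$A{\left(t,w \right)} = w + t w$ ($A{\left(t,w \right)} = t w + w = w + t w$)
$227 \left(\left(- \frac{39}{A{\left(0 \cdot 3,15 \right)}} - \frac{53}{127}\right) + 84\right) = 227 \left(\left(- \frac{39}{15 \left(1 + 0 \cdot 3\right)} - \frac{53}{127}\right) + 84\right) = 227 \left(\left(- \frac{39}{15 \left(1 + 0\right)} - \frac{53}{127}\right) + 84\right) = 227 \left(\left(- \frac{39}{15 \cdot 1} - \frac{53}{127}\right) + 84\right) = 227 \left(\left(- \frac{39}{15} - \frac{53}{127}\right) + 84\right) = 227 \left(\left(\left(-39\right) \frac{1}{15} - \frac{53}{127}\right) + 84\right) = 227 \left(\left(- \frac{13}{5} - \frac{53}{127}\right) + 84\right) = 227 \left(- \frac{1916}{635} + 84\right) = 227 \cdot \frac{51424}{635} = \frac{11673248}{635}$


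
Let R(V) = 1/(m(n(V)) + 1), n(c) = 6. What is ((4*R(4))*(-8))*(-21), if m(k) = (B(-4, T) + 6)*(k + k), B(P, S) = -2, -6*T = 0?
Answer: 96/7 ≈ 13.714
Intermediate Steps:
T = 0 (T = -⅙*0 = 0)
m(k) = 8*k (m(k) = (-2 + 6)*(k + k) = 4*(2*k) = 8*k)
R(V) = 1/49 (R(V) = 1/(8*6 + 1) = 1/(48 + 1) = 1/49)
((4*R(4))*(-8))*(-21) = ((4*(1/49))*(-8))*(-21) = ((4/49)*(-8))*(-21) = -32/49*(-21) = 96/7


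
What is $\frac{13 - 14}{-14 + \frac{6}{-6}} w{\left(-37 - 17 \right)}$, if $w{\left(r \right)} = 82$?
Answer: $\frac{82}{15} \approx 5.4667$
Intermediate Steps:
$\frac{13 - 14}{-14 + \frac{6}{-6}} w{\left(-37 - 17 \right)} = \frac{13 - 14}{-14 + \frac{6}{-6}} \cdot 82 = - \frac{1}{-14 + 6 \left(- \frac{1}{6}\right)} 82 = - \frac{1}{-14 - 1} \cdot 82 = - \frac{1}{-15} \cdot 82 = \left(-1\right) \left(- \frac{1}{15}\right) 82 = \frac{1}{15} \cdot 82 = \frac{82}{15}$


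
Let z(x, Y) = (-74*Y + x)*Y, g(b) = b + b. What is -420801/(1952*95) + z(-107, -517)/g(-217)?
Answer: 1828724178423/40240480 ≈ 45445.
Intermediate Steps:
g(b) = 2*b
z(x, Y) = Y*(x - 74*Y) (z(x, Y) = (x - 74*Y)*Y = Y*(x - 74*Y))
-420801/(1952*95) + z(-107, -517)/g(-217) = -420801/(1952*95) + (-517*(-107 - 74*(-517)))/((2*(-217))) = -420801/185440 - 517*(-107 + 38258)/(-434) = -420801*1/185440 - 517*38151*(-1/434) = -420801/185440 - 19724067*(-1/434) = -420801/185440 + 19724067/434 = 1828724178423/40240480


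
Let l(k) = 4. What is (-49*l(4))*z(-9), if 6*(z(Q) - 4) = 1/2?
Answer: -2401/3 ≈ -800.33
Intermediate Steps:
z(Q) = 49/12 (z(Q) = 4 + (⅙)/2 = 4 + (⅙)*(½) = 4 + 1/12 = 49/12)
(-49*l(4))*z(-9) = -49*4*(49/12) = -196*49/12 = -2401/3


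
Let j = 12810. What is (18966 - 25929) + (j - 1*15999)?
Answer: -10152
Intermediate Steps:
(18966 - 25929) + (j - 1*15999) = (18966 - 25929) + (12810 - 1*15999) = -6963 + (12810 - 15999) = -6963 - 3189 = -10152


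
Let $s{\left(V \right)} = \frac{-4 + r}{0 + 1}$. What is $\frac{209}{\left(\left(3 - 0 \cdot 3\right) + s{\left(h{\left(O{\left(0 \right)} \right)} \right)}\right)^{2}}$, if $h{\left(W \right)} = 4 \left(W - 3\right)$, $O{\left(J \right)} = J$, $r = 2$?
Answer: $209$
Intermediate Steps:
$h{\left(W \right)} = -12 + 4 W$ ($h{\left(W \right)} = 4 \left(-3 + W\right) = -12 + 4 W$)
$s{\left(V \right)} = -2$ ($s{\left(V \right)} = \frac{-4 + 2}{0 + 1} = - \frac{2}{1} = \left(-2\right) 1 = -2$)
$\frac{209}{\left(\left(3 - 0 \cdot 3\right) + s{\left(h{\left(O{\left(0 \right)} \right)} \right)}\right)^{2}} = \frac{209}{\left(\left(3 - 0 \cdot 3\right) - 2\right)^{2}} = \frac{209}{\left(\left(3 - 0\right) - 2\right)^{2}} = \frac{209}{\left(\left(3 + 0\right) - 2\right)^{2}} = \frac{209}{\left(3 - 2\right)^{2}} = \frac{209}{1^{2}} = \frac{209}{1} = 209 \cdot 1 = 209$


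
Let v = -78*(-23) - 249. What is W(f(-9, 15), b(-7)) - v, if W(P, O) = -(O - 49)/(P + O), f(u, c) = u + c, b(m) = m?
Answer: -1601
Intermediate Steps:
f(u, c) = c + u
v = 1545 (v = 1794 - 249 = 1545)
W(P, O) = -(-49 + O)/(O + P)
W(f(-9, 15), b(-7)) - v = (49 - 1*(-7))/(-7 + (15 - 9)) - 1*1545 = (49 + 7)/(-7 + 6) - 1545 = 56/(-1) - 1545 = -1*56 - 1545 = -56 - 1545 = -1601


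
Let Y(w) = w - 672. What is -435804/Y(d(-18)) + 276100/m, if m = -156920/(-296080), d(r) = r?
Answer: 10230849834/19615 ≈ 5.2158e+5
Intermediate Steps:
Y(w) = -672 + w
m = 3923/7402 (m = -156920*(-1/296080) = 3923/7402 ≈ 0.52999)
-435804/Y(d(-18)) + 276100/m = -435804/(-672 - 18) + 276100/(3923/7402) = -435804/(-690) + 276100*(7402/3923) = -435804*(-1/690) + 2043692200/3923 = 3158/5 + 2043692200/3923 = 10230849834/19615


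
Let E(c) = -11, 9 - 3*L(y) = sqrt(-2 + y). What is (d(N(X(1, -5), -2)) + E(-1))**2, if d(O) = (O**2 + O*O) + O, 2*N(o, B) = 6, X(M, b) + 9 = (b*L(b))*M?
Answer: 100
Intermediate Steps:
L(y) = 3 - sqrt(-2 + y)/3
X(M, b) = -9 + M*b*(3 - sqrt(-2 + b)/3) (X(M, b) = -9 + (b*(3 - sqrt(-2 + b)/3))*M = -9 + M*b*(3 - sqrt(-2 + b)/3))
N(o, B) = 3 (N(o, B) = (1/2)*6 = 3)
d(O) = O + 2*O**2 (d(O) = (O**2 + O**2) + O = 2*O**2 + O = O + 2*O**2)
(d(N(X(1, -5), -2)) + E(-1))**2 = (3*(1 + 2*3) - 11)**2 = (3*(1 + 6) - 11)**2 = (3*7 - 11)**2 = (21 - 11)**2 = 10**2 = 100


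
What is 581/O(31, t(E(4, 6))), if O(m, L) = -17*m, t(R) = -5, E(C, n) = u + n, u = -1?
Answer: -581/527 ≈ -1.1025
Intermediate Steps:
E(C, n) = -1 + n
581/O(31, t(E(4, 6))) = 581/((-17*31)) = 581/(-527) = 581*(-1/527) = -581/527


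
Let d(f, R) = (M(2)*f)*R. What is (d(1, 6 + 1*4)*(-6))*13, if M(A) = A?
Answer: -1560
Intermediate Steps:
d(f, R) = 2*R*f (d(f, R) = (2*f)*R = 2*R*f)
(d(1, 6 + 1*4)*(-6))*13 = ((2*(6 + 1*4)*1)*(-6))*13 = ((2*(6 + 4)*1)*(-6))*13 = ((2*10*1)*(-6))*13 = (20*(-6))*13 = -120*13 = -1560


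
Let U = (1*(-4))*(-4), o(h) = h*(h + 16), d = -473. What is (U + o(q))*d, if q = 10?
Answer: -130548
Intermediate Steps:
o(h) = h*(16 + h)
U = 16 (U = -4*(-4) = 16)
(U + o(q))*d = (16 + 10*(16 + 10))*(-473) = (16 + 10*26)*(-473) = (16 + 260)*(-473) = 276*(-473) = -130548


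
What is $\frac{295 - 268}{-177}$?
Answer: $- \frac{9}{59} \approx -0.15254$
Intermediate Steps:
$\frac{295 - 268}{-177} = \left(- \frac{1}{177}\right) 27 = - \frac{9}{59}$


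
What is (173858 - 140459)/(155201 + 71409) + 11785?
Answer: 2670632249/226610 ≈ 11785.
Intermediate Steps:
(173858 - 140459)/(155201 + 71409) + 11785 = 33399/226610 + 11785 = 2670632249/226610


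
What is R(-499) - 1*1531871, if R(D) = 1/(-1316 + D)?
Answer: -2780345866/1815 ≈ -1.5319e+6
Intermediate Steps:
R(-499) - 1*1531871 = 1/(-1316 - 499) - 1*1531871 = 1/(-1815) - 1531871 = -1/1815 - 1531871 = -2780345866/1815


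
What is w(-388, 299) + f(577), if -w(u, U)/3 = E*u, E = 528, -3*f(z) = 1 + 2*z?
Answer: 614207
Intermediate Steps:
f(z) = -1/3 - 2*z/3 (f(z) = -(1 + 2*z)/3 = -1/3 - 2*z/3)
w(u, U) = -1584*u
w(-388, 299) + f(577) = -1584*(-388) + (-1/3 - 2/3*577) = 614592 + (-1/3 - 1154/3) = 614592 - 385 = 614207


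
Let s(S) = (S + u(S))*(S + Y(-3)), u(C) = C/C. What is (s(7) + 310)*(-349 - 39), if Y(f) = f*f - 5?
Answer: -154424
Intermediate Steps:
u(C) = 1
Y(f) = -5 + f² (Y(f) = f² - 5 = -5 + f²)
s(S) = (1 + S)*(4 + S) (s(S) = (S + 1)*(S + (-5 + (-3)²)) = (1 + S)*(S + (-5 + 9)) = (1 + S)*(S + 4) = (1 + S)*(4 + S))
(s(7) + 310)*(-349 - 39) = ((4 + 7² + 5*7) + 310)*(-349 - 39) = ((4 + 49 + 35) + 310)*(-388) = (88 + 310)*(-388) = 398*(-388) = -154424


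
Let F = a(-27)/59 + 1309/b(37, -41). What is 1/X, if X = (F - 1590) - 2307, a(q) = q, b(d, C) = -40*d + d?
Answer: -85137/331895081 ≈ -0.00025652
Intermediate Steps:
b(d, C) = -39*d
F = -116192/85137 (F = -27/59 + 1309/((-39*37)) = -27*1/59 + 1309/(-1443) = -27/59 + 1309*(-1/1443) = -27/59 - 1309/1443 = -116192/85137 ≈ -1.3648)
X = -331895081/85137 (X = (-116192/85137 - 1590) - 2307 = -135484022/85137 - 2307 = -331895081/85137 ≈ -3898.4)
1/X = 1/(-331895081/85137) = -85137/331895081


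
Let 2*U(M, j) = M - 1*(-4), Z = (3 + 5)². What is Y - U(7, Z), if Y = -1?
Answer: -13/2 ≈ -6.5000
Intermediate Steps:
Z = 64 (Z = 8² = 64)
U(M, j) = 2 + M/2 (U(M, j) = (M - 1*(-4))/2 = (M + 4)/2 = (4 + M)/2 = 2 + M/2)
Y - U(7, Z) = -1 - (2 + (½)*7) = -1 - (2 + 7/2) = -1 - 1*11/2 = -1 - 11/2 = -13/2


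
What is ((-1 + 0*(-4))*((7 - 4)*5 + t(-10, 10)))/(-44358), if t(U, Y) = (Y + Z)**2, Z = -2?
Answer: 79/44358 ≈ 0.0017810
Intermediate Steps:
t(U, Y) = (-2 + Y)**2 (t(U, Y) = (Y - 2)**2 = (-2 + Y)**2)
((-1 + 0*(-4))*((7 - 4)*5 + t(-10, 10)))/(-44358) = ((-1 + 0*(-4))*((7 - 4)*5 + (-2 + 10)**2))/(-44358) = ((-1 + 0)*(3*5 + 8**2))*(-1/44358) = -(15 + 64)*(-1/44358) = -1*79*(-1/44358) = -79*(-1/44358) = 79/44358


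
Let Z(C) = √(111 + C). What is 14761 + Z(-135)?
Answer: 14761 + 2*I*√6 ≈ 14761.0 + 4.899*I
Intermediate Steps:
14761 + Z(-135) = 14761 + √(111 - 135) = 14761 + √(-24) = 14761 + 2*I*√6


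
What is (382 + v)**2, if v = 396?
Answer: 605284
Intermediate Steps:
(382 + v)**2 = (382 + 396)**2 = 778**2 = 605284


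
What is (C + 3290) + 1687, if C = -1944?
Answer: 3033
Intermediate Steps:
(C + 3290) + 1687 = (-1944 + 3290) + 1687 = 1346 + 1687 = 3033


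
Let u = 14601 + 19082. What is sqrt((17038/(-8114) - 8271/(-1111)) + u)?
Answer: sqrt(684412301623033533)/4507327 ≈ 183.54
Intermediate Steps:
u = 33683
sqrt((17038/(-8114) - 8271/(-1111)) + u) = sqrt((17038/(-8114) - 8271/(-1111)) + 33683) = sqrt((17038*(-1/8114) - 8271*(-1/1111)) + 33683) = sqrt((-8519/4057 + 8271/1111) + 33683) = sqrt(24090838/4507327 + 33683) = sqrt(151844386179/4507327) = sqrt(684412301623033533)/4507327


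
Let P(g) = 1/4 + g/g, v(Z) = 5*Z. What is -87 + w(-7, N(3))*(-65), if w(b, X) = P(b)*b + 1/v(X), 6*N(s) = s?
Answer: 1823/4 ≈ 455.75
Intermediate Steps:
P(g) = 5/4 (P(g) = 1*(1/4) + 1 = 1/4 + 1 = 5/4)
N(s) = s/6
w(b, X) = 1/(5*X) + 5*b/4 (w(b, X) = 5*b/4 + 1/(5*X) = 1/(5*X) + 5*b/4)
-87 + w(-7, N(3))*(-65) = -87 + ((4 + 25*((1/6)*3)*(-7))/(20*(((1/6)*3))))*(-65) = -87 + ((4 + 25*(1/2)*(-7))/(20*(1/2)))*(-65) = -87 + ((1/20)*2*(4 - 175/2))*(-65) = -87 + ((1/20)*2*(-167/2))*(-65) = -87 - 167/20*(-65) = -87 + 2171/4 = 1823/4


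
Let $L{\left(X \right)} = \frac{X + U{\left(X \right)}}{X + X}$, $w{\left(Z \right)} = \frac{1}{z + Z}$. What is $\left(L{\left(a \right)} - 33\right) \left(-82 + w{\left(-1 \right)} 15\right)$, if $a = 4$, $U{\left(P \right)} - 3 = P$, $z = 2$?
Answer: $\frac{16951}{8} \approx 2118.9$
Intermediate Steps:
$U{\left(P \right)} = 3 + P$
$w{\left(Z \right)} = \frac{1}{2 + Z}$
$L{\left(X \right)} = \frac{3 + 2 X}{2 X}$ ($L{\left(X \right)} = \frac{X + \left(3 + X\right)}{X + X} = \frac{3 + 2 X}{2 X}$)
$\left(L{\left(a \right)} - 33\right) \left(-82 + w{\left(-1 \right)} 15\right) = \left(\frac{\frac{3}{2} + 4}{4} - 33\right) \left(-82 + \frac{1}{2 - 1} \cdot 15\right) = \left(\frac{1}{4} \cdot \frac{11}{2} - 33\right) \left(-82 + 1^{-1} \cdot 15\right) = \left(\frac{11}{8} - 33\right) \left(-82 + 1 \cdot 15\right) = - \frac{253 \left(-82 + 15\right)}{8} = \left(- \frac{253}{8}\right) \left(-67\right) = \frac{16951}{8}$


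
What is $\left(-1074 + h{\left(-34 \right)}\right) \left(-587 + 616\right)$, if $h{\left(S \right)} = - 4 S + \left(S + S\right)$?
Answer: $-29174$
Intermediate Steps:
$h{\left(S \right)} = - 2 S$ ($h{\left(S \right)} = - 4 S + 2 S = - 2 S$)
$\left(-1074 + h{\left(-34 \right)}\right) \left(-587 + 616\right) = \left(-1074 - -68\right) \left(-587 + 616\right) = \left(-1074 + 68\right) 29 = \left(-1006\right) 29 = -29174$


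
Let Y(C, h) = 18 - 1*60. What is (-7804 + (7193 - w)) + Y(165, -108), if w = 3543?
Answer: -4196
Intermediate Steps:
Y(C, h) = -42 (Y(C, h) = 18 - 60 = -42)
(-7804 + (7193 - w)) + Y(165, -108) = (-7804 + (7193 - 1*3543)) - 42 = (-7804 + (7193 - 3543)) - 42 = (-7804 + 3650) - 42 = -4154 - 42 = -4196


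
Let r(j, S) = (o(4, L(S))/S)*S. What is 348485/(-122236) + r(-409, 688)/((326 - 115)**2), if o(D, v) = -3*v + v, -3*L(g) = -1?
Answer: -46544946527/16326206868 ≈ -2.8509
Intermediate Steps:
L(g) = 1/3 (L(g) = -1/3*(-1) = 1/3)
o(D, v) = -2*v
r(j, S) = -2/3 (r(j, S) = ((-2*1/3)/S)*S = (-2/(3*S))*S = -2/3)
348485/(-122236) + r(-409, 688)/((326 - 115)**2) = 348485/(-122236) - 2/(3*(326 - 115)**2) = 348485*(-1/122236) - 2/(3*(211**2)) = -348485/122236 - 2/3/44521 = -348485/122236 - 2/3*1/44521 = -348485/122236 - 2/133563 = -46544946527/16326206868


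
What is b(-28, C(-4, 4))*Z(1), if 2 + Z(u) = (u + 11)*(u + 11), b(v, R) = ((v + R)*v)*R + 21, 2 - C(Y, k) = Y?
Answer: 527814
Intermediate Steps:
C(Y, k) = 2 - Y
b(v, R) = 21 + R*v*(R + v) (b(v, R) = ((R + v)*v)*R + 21 = (v*(R + v))*R + 21 = R*v*(R + v) + 21 = 21 + R*v*(R + v))
Z(u) = -2 + (11 + u)² (Z(u) = -2 + (u + 11)*(u + 11) = -2 + (11 + u)*(11 + u) = -2 + (11 + u)²)
b(-28, C(-4, 4))*Z(1) = (21 + (2 - 1*(-4))*(-28)² - 28*(2 - 1*(-4))²)*(-2 + (11 + 1)²) = (21 + (2 + 4)*784 - 28*(2 + 4)²)*(-2 + 12²) = (21 + 6*784 - 28*6²)*(-2 + 144) = (21 + 4704 - 28*36)*142 = (21 + 4704 - 1008)*142 = 3717*142 = 527814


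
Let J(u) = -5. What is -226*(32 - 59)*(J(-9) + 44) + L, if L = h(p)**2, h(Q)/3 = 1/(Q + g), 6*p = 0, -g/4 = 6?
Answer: 15230593/64 ≈ 2.3798e+5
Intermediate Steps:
g = -24 (g = -4*6 = -24)
p = 0 (p = (1/6)*0 = 0)
h(Q) = 3/(-24 + Q) (h(Q) = 3/(Q - 24) = 3/(-24 + Q))
L = 1/64 (L = (3/(-24 + 0))**2 = (3/(-24))**2 = (3*(-1/24))**2 = (-1/8)**2 = 1/64 ≈ 0.015625)
-226*(32 - 59)*(J(-9) + 44) + L = -226*(32 - 59)*(-5 + 44) + 1/64 = -(-6102)*39 + 1/64 = -226*(-1053) + 1/64 = 237978 + 1/64 = 15230593/64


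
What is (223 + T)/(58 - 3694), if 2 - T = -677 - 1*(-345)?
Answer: -557/3636 ≈ -0.15319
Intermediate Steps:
T = 334 (T = 2 - (-677 - 1*(-345)) = 2 - (-677 + 345) = 2 - 1*(-332) = 2 + 332 = 334)
(223 + T)/(58 - 3694) = (223 + 334)/(58 - 3694) = 557/(-3636) = 557*(-1/3636) = -557/3636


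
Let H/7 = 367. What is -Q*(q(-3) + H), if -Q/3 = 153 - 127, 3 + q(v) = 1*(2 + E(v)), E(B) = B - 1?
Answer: 199992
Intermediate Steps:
E(B) = -1 + B
H = 2569 (H = 7*367 = 2569)
q(v) = -2 + v (q(v) = -3 + 1*(2 + (-1 + v)) = -3 + 1*(1 + v) = -3 + (1 + v) = -2 + v)
Q = -78 (Q = -3*(153 - 127) = -3*26 = -78)
-Q*(q(-3) + H) = -(-78)*((-2 - 3) + 2569) = -(-78)*(-5 + 2569) = -(-78)*2564 = -1*(-199992) = 199992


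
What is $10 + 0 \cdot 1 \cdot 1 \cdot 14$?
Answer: $10$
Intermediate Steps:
$10 + 0 \cdot 1 \cdot 1 \cdot 14 = 10 + 0 \cdot 1 \cdot 14 = 10 + 0 \cdot 14 = 10 + 0 = 10$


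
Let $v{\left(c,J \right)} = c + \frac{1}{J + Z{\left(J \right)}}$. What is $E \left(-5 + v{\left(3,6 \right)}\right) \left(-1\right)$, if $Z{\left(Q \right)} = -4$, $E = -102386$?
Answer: $-153579$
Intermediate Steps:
$v{\left(c,J \right)} = c + \frac{1}{-4 + J}$ ($v{\left(c,J \right)} = c + \frac{1}{J - 4} = c + \frac{1}{-4 + J}$)
$E \left(-5 + v{\left(3,6 \right)}\right) \left(-1\right) = - 102386 \left(-5 + \frac{1 - 12 + 6 \cdot 3}{-4 + 6}\right) \left(-1\right) = - 102386 \left(-5 + \frac{1 - 12 + 18}{2}\right) \left(-1\right) = - 102386 \left(-5 + \frac{1}{2} \cdot 7\right) \left(-1\right) = - 102386 \left(-5 + \frac{7}{2}\right) \left(-1\right) = - 102386 \left(\left(- \frac{3}{2}\right) \left(-1\right)\right) = \left(-102386\right) \frac{3}{2} = -153579$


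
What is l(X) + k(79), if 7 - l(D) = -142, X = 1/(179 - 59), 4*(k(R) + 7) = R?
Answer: 647/4 ≈ 161.75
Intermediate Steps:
k(R) = -7 + R/4
X = 1/120 ≈ 0.0083333
l(D) = 149 (l(D) = 7 - 1*(-142) = 7 + 142 = 149)
l(X) + k(79) = 149 + (-7 + (¼)*79) = 149 + (-7 + 79/4) = 149 + 51/4 = 647/4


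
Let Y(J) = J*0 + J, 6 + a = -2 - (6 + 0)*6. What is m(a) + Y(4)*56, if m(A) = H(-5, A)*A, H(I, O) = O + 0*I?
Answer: 2160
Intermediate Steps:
a = -44 (a = -6 + (-2 - (6 + 0)*6) = -6 + (-2 - 6*6) = -6 + (-2 - 1*36) = -6 + (-2 - 36) = -6 - 38 = -44)
H(I, O) = O (H(I, O) = O + 0 = O)
m(A) = A² (m(A) = A*A = A²)
Y(J) = J (Y(J) = 0 + J = J)
m(a) + Y(4)*56 = (-44)² + 4*56 = 1936 + 224 = 2160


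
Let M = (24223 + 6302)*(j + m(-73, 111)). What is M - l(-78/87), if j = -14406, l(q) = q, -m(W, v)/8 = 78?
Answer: -13304931724/29 ≈ -4.5879e+8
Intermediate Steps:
m(W, v) = -624 (m(W, v) = -8*78 = -624)
M = -458790750 (M = (24223 + 6302)*(-14406 - 624) = 30525*(-15030) = -458790750)
M - l(-78/87) = -458790750 - (-78)/87 = -458790750 - 1*(-26/29) = -458790750 + 26/29 = -13304931724/29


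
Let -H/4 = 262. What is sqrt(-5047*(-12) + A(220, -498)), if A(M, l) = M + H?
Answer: 2*sqrt(14934) ≈ 244.41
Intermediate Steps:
H = -1048 (H = -4*262 = -1048)
A(M, l) = -1048 + M (A(M, l) = M - 1048 = -1048 + M)
sqrt(-5047*(-12) + A(220, -498)) = sqrt(-5047*(-12) + (-1048 + 220)) = sqrt(60564 - 828) = sqrt(59736) = 2*sqrt(14934)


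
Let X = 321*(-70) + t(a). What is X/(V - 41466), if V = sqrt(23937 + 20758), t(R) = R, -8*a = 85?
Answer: 3728726385/6877537844 + 179845*sqrt(44695)/13755075688 ≈ 0.54492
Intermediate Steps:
a = -85/8 (a = -1/8*85 = -85/8 ≈ -10.625)
X = -179845/8 (X = 321*(-70) - 85/8 = -22470 - 85/8 = -179845/8 ≈ -22481.)
V = sqrt(44695) ≈ 211.41
X/(V - 41466) = -179845/(8*(sqrt(44695) - 41466)) = -179845/(8*(-41466 + sqrt(44695)))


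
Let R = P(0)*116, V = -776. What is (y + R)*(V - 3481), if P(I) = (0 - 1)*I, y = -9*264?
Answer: 10114632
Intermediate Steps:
y = -2376
P(I) = -I
R = 0 (R = -1*0*116 = 0*116 = 0)
(y + R)*(V - 3481) = (-2376 + 0)*(-776 - 3481) = -2376*(-4257) = 10114632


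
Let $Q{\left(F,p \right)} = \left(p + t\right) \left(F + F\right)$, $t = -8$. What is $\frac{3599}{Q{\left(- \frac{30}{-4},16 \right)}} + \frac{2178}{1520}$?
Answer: $\frac{8956}{285} \approx 31.425$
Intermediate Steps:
$Q{\left(F,p \right)} = 2 F \left(-8 + p\right)$ ($Q{\left(F,p \right)} = \left(p - 8\right) \left(F + F\right) = \left(-8 + p\right) 2 F = 2 F \left(-8 + p\right)$)
$\frac{3599}{Q{\left(- \frac{30}{-4},16 \right)}} + \frac{2178}{1520} = \frac{3599}{2 \left(- \frac{30}{-4}\right) \left(-8 + 16\right)} + \frac{2178}{1520} = \frac{3599}{2 \left(\left(-30\right) \left(- \frac{1}{4}\right)\right) 8} + 2178 \cdot \frac{1}{1520} = \frac{3599}{2 \cdot \frac{15}{2} \cdot 8} + \frac{1089}{760} = \frac{3599}{120} + \frac{1089}{760} = \frac{8956}{285}$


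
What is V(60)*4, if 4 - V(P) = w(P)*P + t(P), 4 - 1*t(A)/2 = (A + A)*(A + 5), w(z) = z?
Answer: 47984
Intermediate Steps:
t(A) = 8 - 4*A*(5 + A) (t(A) = 8 - 2*(A + A)*(A + 5) = 8 - 2*2*A*(5 + A) = 8 - 4*A*(5 + A))
V(P) = -4 + 3*P² + 20*P (V(P) = 4 - (P*P + (8 - 20*P - 4*P²)) = 4 - (P² + (8 - 20*P - 4*P²)) = 4 - (8 - 20*P - 3*P²) = 4 + (-8 + 3*P² + 20*P) = -4 + 3*P² + 20*P)
V(60)*4 = (-4 + 3*60² + 20*60)*4 = (-4 + 3*3600 + 1200)*4 = (-4 + 10800 + 1200)*4 = 11996*4 = 47984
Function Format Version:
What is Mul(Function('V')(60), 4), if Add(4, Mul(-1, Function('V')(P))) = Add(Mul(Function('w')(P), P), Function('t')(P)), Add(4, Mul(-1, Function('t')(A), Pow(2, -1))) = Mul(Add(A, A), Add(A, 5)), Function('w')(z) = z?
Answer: 47984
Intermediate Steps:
Function('t')(A) = Add(8, Mul(-4, A, Add(5, A))) (Function('t')(A) = Add(8, Mul(-2, Mul(Add(A, A), Add(A, 5)))) = Add(8, Mul(-2, Mul(Mul(2, A), Add(5, A)))) = Add(8, Mul(-2, Mul(2, A, Add(5, A)))) = Add(8, Mul(-4, A, Add(5, A))))
Function('V')(P) = Add(-4, Mul(3, Pow(P, 2)), Mul(20, P)) (Function('V')(P) = Add(4, Mul(-1, Add(Mul(P, P), Add(8, Mul(-20, P), Mul(-4, Pow(P, 2)))))) = Add(4, Mul(-1, Add(Pow(P, 2), Add(8, Mul(-20, P), Mul(-4, Pow(P, 2)))))) = Add(4, Mul(-1, Add(8, Mul(-20, P), Mul(-3, Pow(P, 2))))) = Add(4, Add(-8, Mul(3, Pow(P, 2)), Mul(20, P))) = Add(-4, Mul(3, Pow(P, 2)), Mul(20, P)))
Mul(Function('V')(60), 4) = Mul(Add(-4, Mul(3, Pow(60, 2)), Mul(20, 60)), 4) = Mul(Add(-4, Mul(3, 3600), 1200), 4) = Mul(Add(-4, 10800, 1200), 4) = Mul(11996, 4) = 47984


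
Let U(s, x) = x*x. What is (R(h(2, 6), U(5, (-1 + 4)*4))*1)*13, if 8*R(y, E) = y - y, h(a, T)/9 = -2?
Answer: 0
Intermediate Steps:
h(a, T) = -18 (h(a, T) = 9*(-2) = -18)
U(s, x) = x**2
R(y, E) = 0 (R(y, E) = (y - y)/8 = (1/8)*0 = 0)
(R(h(2, 6), U(5, (-1 + 4)*4))*1)*13 = (0*1)*13 = 0*13 = 0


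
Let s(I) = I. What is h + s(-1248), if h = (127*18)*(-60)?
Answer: -138408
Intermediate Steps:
h = -137160 (h = 2286*(-60) = -137160)
h + s(-1248) = -137160 - 1248 = -138408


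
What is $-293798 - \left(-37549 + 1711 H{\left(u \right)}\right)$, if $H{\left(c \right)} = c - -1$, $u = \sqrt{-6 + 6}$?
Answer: $-257960$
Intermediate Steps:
$u = 0$ ($u = \sqrt{0} = 0$)
$H{\left(c \right)} = 1 + c$ ($H{\left(c \right)} = c + 1 = 1 + c$)
$-293798 - \left(-37549 + 1711 H{\left(u \right)}\right) = -293798 + \left(37549 - 1711 \left(1 + 0\right)\right) = -293798 + \left(37549 - 1711 \cdot 1\right) = -293798 + \left(37549 - 1711\right) = -293798 + 35838 = -257960$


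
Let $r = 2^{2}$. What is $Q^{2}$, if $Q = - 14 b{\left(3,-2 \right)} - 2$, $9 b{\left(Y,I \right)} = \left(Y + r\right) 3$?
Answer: $\frac{10816}{9} \approx 1201.8$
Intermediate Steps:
$r = 4$
$b{\left(Y,I \right)} = \frac{4}{3} + \frac{Y}{3}$ ($b{\left(Y,I \right)} = \frac{\left(Y + 4\right) 3}{9} = \frac{\left(4 + Y\right) 3}{9} = \frac{12 + 3 Y}{9} = \frac{4}{3} + \frac{Y}{3}$)
$Q = - \frac{104}{3}$ ($Q = - 14 \left(\frac{4}{3} + \frac{1}{3} \cdot 3\right) - 2 = - 14 \left(\frac{4}{3} + 1\right) - 2 = \left(-14\right) \frac{7}{3} - 2 = - \frac{98}{3} - 2 = - \frac{104}{3} \approx -34.667$)
$Q^{2} = \left(- \frac{104}{3}\right)^{2} = \frac{10816}{9}$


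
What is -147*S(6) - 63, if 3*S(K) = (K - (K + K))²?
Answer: -1827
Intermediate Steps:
S(K) = K²/3 (S(K) = (K - (K + K))²/3 = (K - 2*K)²/3 = (-K)²/3 = K²/3)
-147*S(6) - 63 = -49*6² - 63 = -49*36 - 63 = -147*12 - 63 = -1764 - 63 = -1827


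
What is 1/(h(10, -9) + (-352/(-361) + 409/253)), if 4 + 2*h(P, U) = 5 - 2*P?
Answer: -182666/1261917 ≈ -0.14475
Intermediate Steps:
h(P, U) = ½ - P (h(P, U) = -2 + (5 - 2*P)/2 = -2 + (5/2 - P) = ½ - P)
1/(h(10, -9) + (-352/(-361) + 409/253)) = 1/((½ - 1*10) + (-352/(-361) + 409/253)) = 1/((½ - 10) + (-352*(-1/361) + 409*(1/253))) = 1/(-19/2 + (352/361 + 409/253)) = 1/(-19/2 + 236705/91333) = 1/(-1261917/182666) = -182666/1261917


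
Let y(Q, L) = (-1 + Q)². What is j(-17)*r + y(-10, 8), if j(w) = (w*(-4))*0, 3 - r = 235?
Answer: 121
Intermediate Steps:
r = -232 (r = 3 - 1*235 = 3 - 235 = -232)
j(w) = 0 (j(w) = -4*w*0 = 0)
j(-17)*r + y(-10, 8) = 0*(-232) + (-1 - 10)² = 0 + (-11)² = 0 + 121 = 121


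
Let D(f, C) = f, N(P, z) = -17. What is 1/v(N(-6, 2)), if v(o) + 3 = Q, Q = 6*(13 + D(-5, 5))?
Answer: 1/45 ≈ 0.022222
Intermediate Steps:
Q = 48 (Q = 6*(13 - 5) = 6*8 = 48)
v(o) = 45 (v(o) = -3 + 48 = 45)
1/v(N(-6, 2)) = 1/45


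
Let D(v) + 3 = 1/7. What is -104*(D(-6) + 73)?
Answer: -51064/7 ≈ -7294.9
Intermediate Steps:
D(v) = -20/7 (D(v) = -3 + 1/7 = -20/7)
-104*(D(-6) + 73) = -104*(-20/7 + 73) = -104*491/7 = -51064/7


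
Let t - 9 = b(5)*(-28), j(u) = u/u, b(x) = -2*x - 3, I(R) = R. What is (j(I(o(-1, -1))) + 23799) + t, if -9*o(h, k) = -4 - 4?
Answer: 24173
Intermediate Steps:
o(h, k) = 8/9 (o(h, k) = -(-4 - 4)/9 = -⅑*(-8) = 8/9)
b(x) = -3 - 2*x
j(u) = 1
t = 373 (t = 9 + (-3 - 2*5)*(-28) = 9 + (-3 - 10)*(-28) = 9 - 13*(-28) = 9 + 364 = 373)
(j(I(o(-1, -1))) + 23799) + t = (1 + 23799) + 373 = 23800 + 373 = 24173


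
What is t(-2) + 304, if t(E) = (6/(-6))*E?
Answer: 306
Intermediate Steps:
t(E) = -E (t(E) = (6*(-⅙))*E = -E)
t(-2) + 304 = -1*(-2) + 304 = 2 + 304 = 306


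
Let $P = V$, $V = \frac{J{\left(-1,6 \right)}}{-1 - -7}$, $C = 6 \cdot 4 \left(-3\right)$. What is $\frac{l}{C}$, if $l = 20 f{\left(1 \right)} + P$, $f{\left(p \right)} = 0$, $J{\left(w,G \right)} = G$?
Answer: $- \frac{1}{72} \approx -0.013889$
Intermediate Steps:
$C = -72$ ($C = 24 \left(-3\right) = -72$)
$V = 1$ ($V = \frac{6}{-1 - -7} = \frac{6}{-1 + 7} = \frac{6}{6} = 6 \cdot \frac{1}{6} = 1$)
$P = 1$
$l = 1$ ($l = 20 \cdot 0 + 1 = 0 + 1 = 1$)
$\frac{l}{C} = \frac{1}{-72} \cdot 1 = \left(- \frac{1}{72}\right) 1 = - \frac{1}{72}$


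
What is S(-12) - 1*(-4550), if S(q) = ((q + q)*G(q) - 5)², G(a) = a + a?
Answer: 330591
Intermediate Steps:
G(a) = 2*a
S(q) = (-5 + 4*q²)² (S(q) = ((q + q)*(2*q) - 5)² = ((2*q)*(2*q) - 5)² = (4*q² - 5)² = (-5 + 4*q²)²)
S(-12) - 1*(-4550) = (-5 + 4*(-12)²)² - 1*(-4550) = (-5 + 4*144)² + 4550 = (-5 + 576)² + 4550 = 571² + 4550 = 326041 + 4550 = 330591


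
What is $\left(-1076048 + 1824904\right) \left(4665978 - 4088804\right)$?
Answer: $432220212944$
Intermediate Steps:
$\left(-1076048 + 1824904\right) \left(4665978 - 4088804\right) = 748856 \cdot 577174 = 432220212944$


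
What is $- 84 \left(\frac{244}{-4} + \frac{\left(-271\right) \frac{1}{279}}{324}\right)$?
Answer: $\frac{38600989}{7533} \approx 5124.3$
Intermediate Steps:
$- 84 \left(\frac{244}{-4} + \frac{\left(-271\right) \frac{1}{279}}{324}\right) = - 84 \left(244 \left(- \frac{1}{4}\right) + \left(-271\right) \frac{1}{279} \cdot \frac{1}{324}\right) = - 84 \left(-61 - \frac{271}{90396}\right) = \left(-84\right) \left(- \frac{5514427}{90396}\right) = \frac{38600989}{7533}$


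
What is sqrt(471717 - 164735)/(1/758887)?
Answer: 758887*sqrt(306982) ≈ 4.2047e+8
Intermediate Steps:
sqrt(471717 - 164735)/(1/758887) = sqrt(306982)/(1/758887) = sqrt(306982)*758887 = 758887*sqrt(306982)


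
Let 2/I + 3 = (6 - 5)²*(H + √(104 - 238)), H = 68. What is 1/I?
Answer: 65/2 + I*√134/2 ≈ 32.5 + 5.7879*I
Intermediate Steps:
I = 2/(65 + I*√134) (I = 2/(-3 + (6 - 5)²*(68 + √(104 - 238))) = 2/(-3 + 1²*(68 + √(-134))) = 2/(-3 + 1*(68 + I*√134)) = 2/(-3 + (68 + I*√134)) = 2/(65 + I*√134) ≈ 0.029823 - 0.0053112*I)
1/I = 1/(130/4359 - 2*I*√134/4359)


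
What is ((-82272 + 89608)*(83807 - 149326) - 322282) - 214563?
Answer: -481184229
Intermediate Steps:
((-82272 + 89608)*(83807 - 149326) - 322282) - 214563 = (7336*(-65519) - 322282) - 214563 = (-480647384 - 322282) - 214563 = -480969666 - 214563 = -481184229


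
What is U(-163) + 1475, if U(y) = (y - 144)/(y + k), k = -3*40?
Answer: 417732/283 ≈ 1476.1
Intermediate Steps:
k = -120
U(y) = (-144 + y)/(-120 + y) (U(y) = (y - 144)/(y - 120) = (-144 + y)/(-120 + y))
U(-163) + 1475 = (-144 - 163)/(-120 - 163) + 1475 = -307/(-283) + 1475 = -1/283*(-307) + 1475 = 307/283 + 1475 = 417732/283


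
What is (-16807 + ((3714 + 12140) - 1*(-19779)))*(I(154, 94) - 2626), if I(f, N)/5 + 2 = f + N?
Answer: -26281096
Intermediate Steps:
I(f, N) = -10 + 5*N + 5*f (I(f, N) = -10 + 5*(f + N) = -10 + 5*(N + f) = -10 + (5*N + 5*f) = -10 + 5*N + 5*f)
(-16807 + ((3714 + 12140) - 1*(-19779)))*(I(154, 94) - 2626) = (-16807 + ((3714 + 12140) - 1*(-19779)))*((-10 + 5*94 + 5*154) - 2626) = (-16807 + (15854 + 19779))*((-10 + 470 + 770) - 2626) = (-16807 + 35633)*(1230 - 2626) = 18826*(-1396) = -26281096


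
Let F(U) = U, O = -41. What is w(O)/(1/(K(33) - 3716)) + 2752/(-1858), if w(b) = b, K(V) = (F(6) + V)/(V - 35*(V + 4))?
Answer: 178621618647/1172398 ≈ 1.5236e+5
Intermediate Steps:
K(V) = (6 + V)/(-140 - 34*V) (K(V) = (6 + V)/(V - 35*(V + 4)) = (6 + V)/(V - 35*(4 + V)) = (6 + V)/(V + (-140 - 35*V)) = (6 + V)/(-140 - 34*V))
w(O)/(1/(K(33) - 3716)) + 2752/(-1858) = -(-152356 + 41*(-6 - 1*33)/(2*(70 + 17*33))) + 2752/(-1858) = -(-152356 + 41*(-6 - 33)/(2*(70 + 561))) + 2752*(-1/1858) = -41/(1/((½)*(-39)/631 - 3716)) - 1376/929 = -41/(1/((½)*(1/631)*(-39) - 3716)) - 1376/929 = -41/(1/(-39/1262 - 3716)) - 1376/929 = -41/(1/(-4689631/1262)) - 1376/929 = -41/(-1262/4689631) - 1376/929 = -41*(-4689631/1262) - 1376/929 = 192274871/1262 - 1376/929 = 178621618647/1172398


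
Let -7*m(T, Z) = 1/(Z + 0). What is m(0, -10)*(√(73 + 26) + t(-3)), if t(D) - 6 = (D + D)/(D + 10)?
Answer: 18/245 + 3*√11/70 ≈ 0.21561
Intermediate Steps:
m(T, Z) = -1/(7*Z) (m(T, Z) = -1/(7*(Z + 0)) = -1/(7*Z))
t(D) = 6 + 2*D/(10 + D) (t(D) = 6 + (D + D)/(D + 10) = 6 + (2*D)/(10 + D) = 6 + 2*D/(10 + D))
m(0, -10)*(√(73 + 26) + t(-3)) = (-⅐/(-10))*(√(73 + 26) + 4*(15 + 2*(-3))/(10 - 3)) = (-⅐*(-⅒))*(√99 + 4*(15 - 6)/7) = (3*√11 + 4*(⅐)*9)/70 = (3*√11 + 36/7)/70 = (36/7 + 3*√11)/70 = 18/245 + 3*√11/70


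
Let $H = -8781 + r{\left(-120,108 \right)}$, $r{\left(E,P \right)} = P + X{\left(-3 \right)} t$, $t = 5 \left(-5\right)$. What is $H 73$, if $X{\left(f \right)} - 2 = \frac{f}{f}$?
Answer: $-638604$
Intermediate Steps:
$X{\left(f \right)} = 3$ ($X{\left(f \right)} = 2 + \frac{f}{f} = 2 + 1 = 3$)
$t = -25$
$r{\left(E,P \right)} = -75 + P$ ($r{\left(E,P \right)} = P + 3 \left(-25\right) = P - 75 = -75 + P$)
$H = -8748$ ($H = -8781 + \left(-75 + 108\right) = -8781 + 33 = -8748$)
$H 73 = \left(-8748\right) 73 = -638604$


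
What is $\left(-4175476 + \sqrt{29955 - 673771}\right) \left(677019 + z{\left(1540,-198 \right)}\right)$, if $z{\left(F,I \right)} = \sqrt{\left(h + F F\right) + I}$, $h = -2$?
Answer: $- 2 \left(677019 + 10 \sqrt{23714}\right) \left(2087738 - i \sqrt{160954}\right) \approx -2.8333 \cdot 10^{12} + 5.4446 \cdot 10^{8} i$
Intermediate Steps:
$z{\left(F,I \right)} = \sqrt{-2 + I + F^{2}}$ ($z{\left(F,I \right)} = \sqrt{\left(-2 + F F\right) + I} = \sqrt{\left(-2 + F^{2}\right) + I} = \sqrt{-2 + I + F^{2}}$)
$\left(-4175476 + \sqrt{29955 - 673771}\right) \left(677019 + z{\left(1540,-198 \right)}\right) = \left(-4175476 + \sqrt{29955 - 673771}\right) \left(677019 + \sqrt{-2 - 198 + 1540^{2}}\right) = \left(-4175476 + \sqrt{-643816}\right) \left(677019 + \sqrt{-2 - 198 + 2371600}\right) = \left(-4175476 + 2 i \sqrt{160954}\right) \left(677019 + \sqrt{2371400}\right) = \left(-4175476 + 2 i \sqrt{160954}\right) \left(677019 + 10 \sqrt{23714}\right)$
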